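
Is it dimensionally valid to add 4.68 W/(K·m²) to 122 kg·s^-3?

No

In SI base units:
  4.68 W/(K·m²):  W·m⁻²·K⁻¹ = J·s⁻¹·m⁻²·K⁻¹ = kg·s⁻³·K⁻¹
  122 kg·s^-3:  kg·s⁻³
kg·s⁻³·K⁻¹ ≠ kg·s⁻³, so they cannot be added.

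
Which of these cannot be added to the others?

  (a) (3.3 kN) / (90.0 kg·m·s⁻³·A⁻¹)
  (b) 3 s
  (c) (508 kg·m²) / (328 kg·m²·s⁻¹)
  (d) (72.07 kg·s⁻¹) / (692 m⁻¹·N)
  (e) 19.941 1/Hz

(a)

In SI base units:
  (a) [kg·m·s⁻²] / [kg·m·s⁻³·A⁻¹] = s·A
  (b) s
  (c) [kg·m²] / [kg·m²·s⁻¹] = s
  (d) [kg·s⁻¹] / [kg·s⁻²] = s
  (e) Hz⁻¹ = (s⁻¹)⁻¹ = s
All reduce to s except (a), which is s·A.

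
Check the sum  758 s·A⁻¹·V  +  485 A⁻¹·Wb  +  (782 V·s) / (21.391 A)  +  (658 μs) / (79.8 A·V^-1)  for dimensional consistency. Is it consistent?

Expand each in SI base units:
  758 s·A⁻¹·V:  V·s·A⁻¹ = J·C⁻¹·s·A⁻¹ = kg·m²·s⁻²·A⁻²
  485 A⁻¹·Wb:  Wb·A⁻¹ = V·s·A⁻¹ = kg·m²·s⁻²·A⁻²
  (782 V·s) / (21.391 A):  [kg·m²·s⁻²·A⁻¹] / [A] = kg·m²·s⁻²·A⁻²
  (658 μs) / (79.8 A·V^-1):  [s] / [kg⁻¹·m⁻²·s³·A²] = kg·m²·s⁻²·A⁻²
Every term reduces to kg·m²·s⁻²·A⁻².

Yes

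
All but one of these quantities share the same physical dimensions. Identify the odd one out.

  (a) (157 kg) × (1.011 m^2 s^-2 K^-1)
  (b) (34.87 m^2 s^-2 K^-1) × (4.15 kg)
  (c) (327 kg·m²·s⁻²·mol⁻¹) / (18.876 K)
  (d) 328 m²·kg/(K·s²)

(c)

In SI base units:
  (a) [kg] · [m²·s⁻²·K⁻¹] = kg·m²·s⁻²·K⁻¹
  (b) [m²·s⁻²·K⁻¹] · [kg] = kg·m²·s⁻²·K⁻¹
  (c) [kg·m²·s⁻²·mol⁻¹] / [K] = kg·m²·s⁻²·K⁻¹·mol⁻¹
  (d) kg·m²·s⁻²·K⁻¹
All reduce to kg·m²·s⁻²·K⁻¹ except (c), which is kg·m²·s⁻²·K⁻¹·mol⁻¹.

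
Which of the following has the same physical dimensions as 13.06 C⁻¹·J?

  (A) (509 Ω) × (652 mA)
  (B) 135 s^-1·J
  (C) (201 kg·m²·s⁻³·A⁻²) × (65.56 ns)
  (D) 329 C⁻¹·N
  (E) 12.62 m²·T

Reference: J·C⁻¹ = N·m·(s·A)⁻¹ = kg·m²·s⁻³·A⁻¹.
Each option:
  (A) [kg·m²·s⁻³·A⁻²] · [A] = kg·m²·s⁻³·A⁻¹  ← same
  (B) J·s⁻¹ = N·m·s⁻¹ = kg·m²·s⁻³
  (C) [kg·m²·s⁻³·A⁻²] · [s] = kg·m²·s⁻²·A⁻²
  (D) N·C⁻¹ = kg·m·s⁻²·(s·A)⁻¹ = kg·m·s⁻³·A⁻¹
  (E) T·m² = Wb·m⁻²·m² = kg·m²·s⁻²·A⁻¹
Only (A) matches kg·m²·s⁻³·A⁻¹.

(A)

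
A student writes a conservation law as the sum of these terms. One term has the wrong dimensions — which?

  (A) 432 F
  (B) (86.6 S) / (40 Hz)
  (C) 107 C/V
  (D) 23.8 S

In SI base units:
  (A) F = C·V⁻¹ = kg⁻¹·m⁻²·s⁴·A²
  (B) [kg⁻¹·m⁻²·s³·A²] / [s⁻¹] = kg⁻¹·m⁻²·s⁴·A²
  (C) C·V⁻¹ = s·A·(J·C⁻¹)⁻¹ = kg⁻¹·m⁻²·s⁴·A²
  (D) S = Ω⁻¹ = kg⁻¹·m⁻²·s³·A²
All reduce to kg⁻¹·m⁻²·s⁴·A² except (D), which is kg⁻¹·m⁻²·s³·A².

(D)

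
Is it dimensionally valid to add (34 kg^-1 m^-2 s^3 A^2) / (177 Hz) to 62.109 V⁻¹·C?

Dimensions:
  (34 kg^-1 m^-2 s^3 A^2) / (177 Hz):  [kg⁻¹·m⁻²·s³·A²] / [s⁻¹] = kg⁻¹·m⁻²·s⁴·A²
  62.109 V⁻¹·C:  C·V⁻¹ = s·A·(J·C⁻¹)⁻¹ = kg⁻¹·m⁻²·s⁴·A²
Both are kg⁻¹·m⁻²·s⁴·A², so they have the same dimensions and can be added.

Yes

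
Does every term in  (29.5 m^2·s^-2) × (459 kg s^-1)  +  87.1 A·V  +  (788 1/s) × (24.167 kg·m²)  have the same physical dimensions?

No

In SI base units:
  (29.5 m^2·s^-2) × (459 kg s^-1):  [m²·s⁻²] · [kg·s⁻¹] = kg·m²·s⁻³
  87.1 A·V:  V·A = J·C⁻¹·A = kg·m²·s⁻³
  (788 1/s) × (24.167 kg·m²):  [s⁻¹] · [kg·m²] = kg·m²·s⁻¹
The terms do not share a single dimension (kg·m²·s⁻³ vs kg·m²·s⁻¹).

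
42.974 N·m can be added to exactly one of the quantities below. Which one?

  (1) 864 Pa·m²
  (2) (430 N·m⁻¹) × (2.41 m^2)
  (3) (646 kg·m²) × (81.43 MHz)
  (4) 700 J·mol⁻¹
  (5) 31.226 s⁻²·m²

Reference: N·m = kg·m·s⁻²·m = kg·m²·s⁻².
Each option:
  (1) Pa·m² = N·m⁻²·m² = kg·m·s⁻²
  (2) [kg·s⁻²] · [m²] = kg·m²·s⁻²  ← same
  (3) [kg·m²] · [s⁻¹] = kg·m²·s⁻¹
  (4) J·mol⁻¹ = N·m·mol⁻¹ = kg·m²·s⁻²·mol⁻¹
  (5) m²·s⁻²
Only (2) matches kg·m²·s⁻².

(2)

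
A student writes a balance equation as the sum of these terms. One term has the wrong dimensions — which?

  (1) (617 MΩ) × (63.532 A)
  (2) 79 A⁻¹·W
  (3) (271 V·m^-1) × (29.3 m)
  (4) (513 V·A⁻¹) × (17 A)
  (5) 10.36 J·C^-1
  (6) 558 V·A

Expand each in SI base units:
  (1) [kg·m²·s⁻³·A⁻²] · [A] = kg·m²·s⁻³·A⁻¹
  (2) W·A⁻¹ = J·s⁻¹·A⁻¹ = kg·m²·s⁻³·A⁻¹
  (3) [kg·m·s⁻³·A⁻¹] · [m] = kg·m²·s⁻³·A⁻¹
  (4) [kg·m²·s⁻³·A⁻²] · [A] = kg·m²·s⁻³·A⁻¹
  (5) J·C⁻¹ = N·m·(s·A)⁻¹ = kg·m²·s⁻³·A⁻¹
  (6) V·A = J·C⁻¹·A = kg·m²·s⁻³
All reduce to kg·m²·s⁻³·A⁻¹ except (6), which is kg·m²·s⁻³.

(6)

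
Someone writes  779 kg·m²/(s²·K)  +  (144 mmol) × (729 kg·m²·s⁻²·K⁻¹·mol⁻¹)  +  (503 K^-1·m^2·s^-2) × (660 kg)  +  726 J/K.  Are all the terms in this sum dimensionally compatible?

In SI base units:
  779 kg·m²/(s²·K):  kg·m²·s⁻²·K⁻¹
  (144 mmol) × (729 kg·m²·s⁻²·K⁻¹·mol⁻¹):  [mol] · [kg·m²·s⁻²·K⁻¹·mol⁻¹] = kg·m²·s⁻²·K⁻¹
  (503 K^-1·m^2·s^-2) × (660 kg):  [m²·s⁻²·K⁻¹] · [kg] = kg·m²·s⁻²·K⁻¹
  726 J/K:  J·K⁻¹ = N·m·K⁻¹ = kg·m²·s⁻²·K⁻¹
Every term reduces to kg·m²·s⁻²·K⁻¹.

Yes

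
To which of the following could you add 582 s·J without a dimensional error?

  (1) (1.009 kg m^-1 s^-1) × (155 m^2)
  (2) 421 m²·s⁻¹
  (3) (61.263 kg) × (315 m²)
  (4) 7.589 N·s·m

(4)

Reference: J·s = N·m·s = kg·m²·s⁻¹.
Each option:
  (1) [kg·m⁻¹·s⁻¹] · [m²] = kg·m·s⁻¹
  (2) m²·s⁻¹
  (3) [kg] · [m²] = kg·m²
  (4) N·m·s = kg·m·s⁻²·m·s = kg·m²·s⁻¹  ← same
Only (4) matches kg·m²·s⁻¹.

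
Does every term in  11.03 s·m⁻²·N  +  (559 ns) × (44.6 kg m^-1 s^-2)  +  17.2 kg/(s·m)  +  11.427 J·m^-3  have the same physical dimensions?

No

Reduce each to base SI dimensions:
  11.03 s·m⁻²·N:  N·s·m⁻² = kg·m·s⁻²·s·m⁻² = kg·m⁻¹·s⁻¹
  (559 ns) × (44.6 kg m^-1 s^-2):  [s] · [kg·m⁻¹·s⁻²] = kg·m⁻¹·s⁻¹
  17.2 kg/(s·m):  kg·m⁻¹·s⁻¹
  11.427 J·m^-3:  J·m⁻³ = N·m·m⁻³ = kg·m⁻¹·s⁻²
The terms do not share a single dimension (kg·m⁻¹·s⁻² vs kg·m⁻¹·s⁻¹).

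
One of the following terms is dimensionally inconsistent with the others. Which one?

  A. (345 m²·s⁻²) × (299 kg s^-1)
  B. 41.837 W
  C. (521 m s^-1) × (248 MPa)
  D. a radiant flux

Dimensions:
  A. [m²·s⁻²] · [kg·s⁻¹] = kg·m²·s⁻³
  B. W = J·s⁻¹ = kg·m²·s⁻³
  C. [m·s⁻¹] · [kg·m⁻¹·s⁻²] = kg·s⁻³
  D. [radiant flux] = kg·m²·s⁻³
All reduce to kg·m²·s⁻³ except C., which is kg·s⁻³.

C.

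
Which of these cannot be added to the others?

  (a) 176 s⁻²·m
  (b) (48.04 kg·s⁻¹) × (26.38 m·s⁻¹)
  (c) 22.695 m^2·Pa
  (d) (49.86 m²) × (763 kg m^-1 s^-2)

(a)

In SI base units:
  (a) m·s⁻²
  (b) [kg·s⁻¹] · [m·s⁻¹] = kg·m·s⁻²
  (c) Pa·m² = N·m⁻²·m² = kg·m·s⁻²
  (d) [m²] · [kg·m⁻¹·s⁻²] = kg·m·s⁻²
All reduce to kg·m·s⁻² except (a), which is m·s⁻².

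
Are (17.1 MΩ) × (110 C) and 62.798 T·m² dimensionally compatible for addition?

Yes

Reduce each to base SI dimensions:
  (17.1 MΩ) × (110 C):  [kg·m²·s⁻³·A⁻²] · [s·A] = kg·m²·s⁻²·A⁻¹
  62.798 T·m²:  T·m² = Wb·m⁻²·m² = kg·m²·s⁻²·A⁻¹
Both are kg·m²·s⁻²·A⁻¹, so they have the same dimensions and can be added.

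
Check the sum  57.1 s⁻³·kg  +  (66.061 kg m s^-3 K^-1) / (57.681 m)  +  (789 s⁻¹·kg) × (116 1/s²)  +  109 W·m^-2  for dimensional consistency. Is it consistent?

No

Reduce each to base SI dimensions:
  57.1 s⁻³·kg:  kg·s⁻³
  (66.061 kg m s^-3 K^-1) / (57.681 m):  [kg·m·s⁻³·K⁻¹] / [m] = kg·s⁻³·K⁻¹
  (789 s⁻¹·kg) × (116 1/s²):  [kg·s⁻¹] · [s⁻²] = kg·s⁻³
  109 W·m^-2:  W·m⁻² = J·s⁻¹·m⁻² = kg·s⁻³
The terms do not share a single dimension (kg·s⁻³ vs kg·s⁻³·K⁻¹).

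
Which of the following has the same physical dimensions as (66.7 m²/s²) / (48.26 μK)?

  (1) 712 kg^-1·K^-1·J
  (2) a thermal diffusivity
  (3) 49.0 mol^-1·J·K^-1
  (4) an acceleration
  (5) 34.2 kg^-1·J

Reference: [m²·s⁻²] / [K] = m²·s⁻²·K⁻¹.
Each option:
  (1) J·kg⁻¹·K⁻¹ = N·m·kg⁻¹·K⁻¹ = m²·s⁻²·K⁻¹  ← same
  (2) [thermal diffusivity] = m²·s⁻¹
  (3) J·mol⁻¹·K⁻¹ = N·m·mol⁻¹·K⁻¹ = kg·m²·s⁻²·K⁻¹·mol⁻¹
  (4) [acceleration] = m·s⁻²
  (5) J·kg⁻¹ = N·m·kg⁻¹ = m²·s⁻²
Only (1) matches m²·s⁻²·K⁻¹.

(1)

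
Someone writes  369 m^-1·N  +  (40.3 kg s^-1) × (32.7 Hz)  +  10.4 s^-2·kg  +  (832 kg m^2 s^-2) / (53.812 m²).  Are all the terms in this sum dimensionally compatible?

Yes

Reduce each to base SI dimensions:
  369 m^-1·N:  N·m⁻¹ = kg·m·s⁻²·m⁻¹ = kg·s⁻²
  (40.3 kg s^-1) × (32.7 Hz):  [kg·s⁻¹] · [s⁻¹] = kg·s⁻²
  10.4 s^-2·kg:  kg·s⁻²
  (832 kg m^2 s^-2) / (53.812 m²):  [kg·m²·s⁻²] / [m²] = kg·s⁻²
Every term reduces to kg·s⁻².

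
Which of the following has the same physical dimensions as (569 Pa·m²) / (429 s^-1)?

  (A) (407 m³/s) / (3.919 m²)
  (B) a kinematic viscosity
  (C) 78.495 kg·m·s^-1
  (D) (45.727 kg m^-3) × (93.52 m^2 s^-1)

Reference: [kg·m·s⁻²] / [s⁻¹] = kg·m·s⁻¹.
Each option:
  (A) [m³·s⁻¹] / [m²] = m·s⁻¹
  (B) [kinematic viscosity] = m²·s⁻¹
  (C) kg·m·s⁻¹  ← same
  (D) [kg·m⁻³] · [m²·s⁻¹] = kg·m⁻¹·s⁻¹
Only (C) matches kg·m·s⁻¹.

(C)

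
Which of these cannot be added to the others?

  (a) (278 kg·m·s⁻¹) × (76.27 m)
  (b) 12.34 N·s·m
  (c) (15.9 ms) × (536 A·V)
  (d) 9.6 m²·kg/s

In SI base units:
  (a) [kg·m·s⁻¹] · [m] = kg·m²·s⁻¹
  (b) N·m·s = kg·m·s⁻²·m·s = kg·m²·s⁻¹
  (c) [s] · [kg·m²·s⁻³] = kg·m²·s⁻²
  (d) kg·m²·s⁻¹
All reduce to kg·m²·s⁻¹ except (c), which is kg·m²·s⁻².

(c)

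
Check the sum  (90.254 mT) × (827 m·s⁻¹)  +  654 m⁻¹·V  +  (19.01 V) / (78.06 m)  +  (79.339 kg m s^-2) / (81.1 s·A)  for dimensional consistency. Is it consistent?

In SI base units:
  (90.254 mT) × (827 m·s⁻¹):  [kg·s⁻²·A⁻¹] · [m·s⁻¹] = kg·m·s⁻³·A⁻¹
  654 m⁻¹·V:  V·m⁻¹ = J·C⁻¹·m⁻¹ = kg·m·s⁻³·A⁻¹
  (19.01 V) / (78.06 m):  [kg·m²·s⁻³·A⁻¹] / [m] = kg·m·s⁻³·A⁻¹
  (79.339 kg m s^-2) / (81.1 s·A):  [kg·m·s⁻²] / [s·A] = kg·m·s⁻³·A⁻¹
Every term reduces to kg·m·s⁻³·A⁻¹.

Yes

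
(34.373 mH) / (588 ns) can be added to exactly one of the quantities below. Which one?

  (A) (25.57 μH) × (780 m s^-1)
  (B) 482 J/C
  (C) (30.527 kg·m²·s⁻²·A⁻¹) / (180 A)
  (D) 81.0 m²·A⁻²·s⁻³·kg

Reference: [kg·m²·s⁻²·A⁻²] / [s] = kg·m²·s⁻³·A⁻².
Each option:
  (A) [kg·m²·s⁻²·A⁻²] · [m·s⁻¹] = kg·m³·s⁻³·A⁻²
  (B) J·C⁻¹ = N·m·(s·A)⁻¹ = kg·m²·s⁻³·A⁻¹
  (C) [kg·m²·s⁻²·A⁻¹] / [A] = kg·m²·s⁻²·A⁻²
  (D) kg·m²·s⁻³·A⁻²  ← same
Only (D) matches kg·m²·s⁻³·A⁻².

(D)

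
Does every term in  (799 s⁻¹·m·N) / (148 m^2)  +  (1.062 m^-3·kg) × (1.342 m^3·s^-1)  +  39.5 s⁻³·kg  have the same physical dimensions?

Reduce each to base SI dimensions:
  (799 s⁻¹·m·N) / (148 m^2):  [kg·m²·s⁻³] / [m²] = kg·s⁻³
  (1.062 m^-3·kg) × (1.342 m^3·s^-1):  [kg·m⁻³] · [m³·s⁻¹] = kg·s⁻¹
  39.5 s⁻³·kg:  kg·s⁻³
The terms do not share a single dimension (kg·s⁻³ vs kg·s⁻¹).

No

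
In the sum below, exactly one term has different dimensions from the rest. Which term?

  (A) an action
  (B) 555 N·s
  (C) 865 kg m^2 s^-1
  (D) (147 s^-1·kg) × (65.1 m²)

Work out the base dimensions of each:
  (A) [action] = kg·m²·s⁻¹
  (B) N·s = kg·m·s⁻²·s = kg·m·s⁻¹
  (C) kg·m²·s⁻¹
  (D) [kg·s⁻¹] · [m²] = kg·m²·s⁻¹
All reduce to kg·m²·s⁻¹ except (B), which is kg·m·s⁻¹.

(B)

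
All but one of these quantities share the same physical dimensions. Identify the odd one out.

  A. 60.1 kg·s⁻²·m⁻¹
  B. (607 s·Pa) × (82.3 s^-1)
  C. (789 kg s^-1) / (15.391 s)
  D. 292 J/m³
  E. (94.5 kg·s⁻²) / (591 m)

C.

In SI base units:
  A. kg·m⁻¹·s⁻²
  B. [kg·m⁻¹·s⁻¹] · [s⁻¹] = kg·m⁻¹·s⁻²
  C. [kg·s⁻¹] / [s] = kg·s⁻²
  D. J·m⁻³ = N·m·m⁻³ = kg·m⁻¹·s⁻²
  E. [kg·s⁻²] / [m] = kg·m⁻¹·s⁻²
All reduce to kg·m⁻¹·s⁻² except C., which is kg·s⁻².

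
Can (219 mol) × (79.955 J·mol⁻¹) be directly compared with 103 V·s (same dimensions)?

No

Expand each in SI base units:
  (219 mol) × (79.955 J·mol⁻¹):  [mol] · [kg·m²·s⁻²·mol⁻¹] = kg·m²·s⁻²
  103 V·s:  V·s = J·C⁻¹·s = kg·m²·s⁻²·A⁻¹
kg·m²·s⁻² ≠ kg·m²·s⁻²·A⁻¹, so they cannot be added.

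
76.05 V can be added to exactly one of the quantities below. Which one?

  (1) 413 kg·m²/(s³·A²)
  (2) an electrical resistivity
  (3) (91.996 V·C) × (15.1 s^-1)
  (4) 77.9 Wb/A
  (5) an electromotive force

Reference: V = J·C⁻¹ = kg·m²·s⁻³·A⁻¹.
Each option:
  (1) kg·m²·s⁻³·A⁻²
  (2) [electrical resistivity] = kg·m³·s⁻³·A⁻²
  (3) [kg·m²·s⁻²] · [s⁻¹] = kg·m²·s⁻³
  (4) Wb·A⁻¹ = V·s·A⁻¹ = kg·m²·s⁻²·A⁻²
  (5) [electromotive force] = kg·m²·s⁻³·A⁻¹  ← same
Only (5) matches kg·m²·s⁻³·A⁻¹.

(5)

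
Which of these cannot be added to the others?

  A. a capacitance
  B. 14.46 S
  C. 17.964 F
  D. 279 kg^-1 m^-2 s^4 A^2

Reduce each to base SI dimensions:
  A. [capacitance] = kg⁻¹·m⁻²·s⁴·A²
  B. S = Ω⁻¹ = kg⁻¹·m⁻²·s³·A²
  C. F = C·V⁻¹ = kg⁻¹·m⁻²·s⁴·A²
  D. kg⁻¹·m⁻²·s⁴·A²
All reduce to kg⁻¹·m⁻²·s⁴·A² except B., which is kg⁻¹·m⁻²·s³·A².

B.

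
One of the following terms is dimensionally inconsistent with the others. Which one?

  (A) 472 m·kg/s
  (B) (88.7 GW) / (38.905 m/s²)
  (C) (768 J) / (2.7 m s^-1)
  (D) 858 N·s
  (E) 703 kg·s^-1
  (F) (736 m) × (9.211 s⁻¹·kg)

In SI base units:
  (A) kg·m·s⁻¹
  (B) [kg·m²·s⁻³] / [m·s⁻²] = kg·m·s⁻¹
  (C) [kg·m²·s⁻²] / [m·s⁻¹] = kg·m·s⁻¹
  (D) N·s = kg·m·s⁻²·s = kg·m·s⁻¹
  (E) kg·s⁻¹
  (F) [m] · [kg·s⁻¹] = kg·m·s⁻¹
All reduce to kg·m·s⁻¹ except (E), which is kg·s⁻¹.

(E)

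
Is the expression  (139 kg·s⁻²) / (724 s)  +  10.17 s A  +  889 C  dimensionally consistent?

In SI base units:
  (139 kg·s⁻²) / (724 s):  [kg·s⁻²] / [s] = kg·s⁻³
  10.17 s A:  s·A
  889 C:  C = s·A
The terms do not share a single dimension (kg·s⁻³ vs s·A).

No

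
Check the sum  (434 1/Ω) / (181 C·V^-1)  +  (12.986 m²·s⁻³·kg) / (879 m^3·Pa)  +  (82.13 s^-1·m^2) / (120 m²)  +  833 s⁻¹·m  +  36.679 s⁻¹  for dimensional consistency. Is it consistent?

No

Work out the base dimensions of each:
  (434 1/Ω) / (181 C·V^-1):  [kg⁻¹·m⁻²·s³·A²] / [kg⁻¹·m⁻²·s⁴·A²] = s⁻¹
  (12.986 m²·s⁻³·kg) / (879 m^3·Pa):  [kg·m²·s⁻³] / [kg·m²·s⁻²] = s⁻¹
  (82.13 s^-1·m^2) / (120 m²):  [m²·s⁻¹] / [m²] = s⁻¹
  833 s⁻¹·m:  m·s⁻¹
  36.679 s⁻¹:  s⁻¹
The terms do not share a single dimension (m·s⁻¹ vs s⁻¹).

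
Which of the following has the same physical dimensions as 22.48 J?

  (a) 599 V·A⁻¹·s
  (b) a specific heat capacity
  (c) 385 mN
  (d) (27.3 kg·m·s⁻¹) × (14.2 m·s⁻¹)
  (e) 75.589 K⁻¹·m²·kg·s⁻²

Reference: J = N·m = kg·m²·s⁻².
Each option:
  (a) V·s·A⁻¹ = J·C⁻¹·s·A⁻¹ = kg·m²·s⁻²·A⁻²
  (b) [specific heat capacity] = m²·s⁻²·K⁻¹
  (c) N = kg·m·s⁻²
  (d) [kg·m·s⁻¹] · [m·s⁻¹] = kg·m²·s⁻²  ← same
  (e) kg·m²·s⁻²·K⁻¹
Only (d) matches kg·m²·s⁻².

(d)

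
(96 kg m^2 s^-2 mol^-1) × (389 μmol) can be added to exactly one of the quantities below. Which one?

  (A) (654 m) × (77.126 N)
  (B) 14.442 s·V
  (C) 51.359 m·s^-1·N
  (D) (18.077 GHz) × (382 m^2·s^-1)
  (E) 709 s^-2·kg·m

(A)

Reference: [kg·m²·s⁻²·mol⁻¹] · [mol] = kg·m²·s⁻².
Each option:
  (A) [m] · [kg·m·s⁻²] = kg·m²·s⁻²  ← same
  (B) V·s = J·C⁻¹·s = kg·m²·s⁻²·A⁻¹
  (C) N·m·s⁻¹ = kg·m·s⁻²·m·s⁻¹ = kg·m²·s⁻³
  (D) [s⁻¹] · [m²·s⁻¹] = m²·s⁻²
  (E) kg·m·s⁻²
Only (A) matches kg·m²·s⁻².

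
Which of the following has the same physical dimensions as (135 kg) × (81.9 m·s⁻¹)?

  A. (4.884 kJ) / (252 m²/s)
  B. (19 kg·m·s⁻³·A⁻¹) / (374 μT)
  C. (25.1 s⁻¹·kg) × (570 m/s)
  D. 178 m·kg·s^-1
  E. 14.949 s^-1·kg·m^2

D.

Reference: [kg] · [m·s⁻¹] = kg·m·s⁻¹.
Each option:
  A. [kg·m²·s⁻²] / [m²·s⁻¹] = kg·s⁻¹
  B. [kg·m·s⁻³·A⁻¹] / [kg·s⁻²·A⁻¹] = m·s⁻¹
  C. [kg·s⁻¹] · [m·s⁻¹] = kg·m·s⁻²
  D. kg·m·s⁻¹  ← same
  E. kg·m²·s⁻¹
Only D. matches kg·m·s⁻¹.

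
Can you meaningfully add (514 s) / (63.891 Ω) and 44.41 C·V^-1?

Yes

Reduce each to base SI dimensions:
  (514 s) / (63.891 Ω):  [s] / [kg·m²·s⁻³·A⁻²] = kg⁻¹·m⁻²·s⁴·A²
  44.41 C·V^-1:  C·V⁻¹ = s·A·(J·C⁻¹)⁻¹ = kg⁻¹·m⁻²·s⁴·A²
Both are kg⁻¹·m⁻²·s⁴·A², so they have the same dimensions and can be added.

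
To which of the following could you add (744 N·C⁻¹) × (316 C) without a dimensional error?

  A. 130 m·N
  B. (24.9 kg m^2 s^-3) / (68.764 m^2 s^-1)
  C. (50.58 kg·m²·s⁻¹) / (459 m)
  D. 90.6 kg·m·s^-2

D.

Reference: [kg·m·s⁻³·A⁻¹] · [s·A] = kg·m·s⁻².
Each option:
  A. N·m = kg·m·s⁻²·m = kg·m²·s⁻²
  B. [kg·m²·s⁻³] / [m²·s⁻¹] = kg·s⁻²
  C. [kg·m²·s⁻¹] / [m] = kg·m·s⁻¹
  D. kg·m·s⁻²  ← same
Only D. matches kg·m·s⁻².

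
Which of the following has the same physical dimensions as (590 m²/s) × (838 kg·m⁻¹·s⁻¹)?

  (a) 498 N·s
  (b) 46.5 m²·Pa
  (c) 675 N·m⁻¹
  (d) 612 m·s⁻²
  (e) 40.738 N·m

(b)

Reference: [m²·s⁻¹] · [kg·m⁻¹·s⁻¹] = kg·m·s⁻².
Each option:
  (a) N·s = kg·m·s⁻²·s = kg·m·s⁻¹
  (b) Pa·m² = N·m⁻²·m² = kg·m·s⁻²  ← same
  (c) N·m⁻¹ = kg·m·s⁻²·m⁻¹ = kg·s⁻²
  (d) m·s⁻²
  (e) N·m = kg·m·s⁻²·m = kg·m²·s⁻²
Only (b) matches kg·m·s⁻².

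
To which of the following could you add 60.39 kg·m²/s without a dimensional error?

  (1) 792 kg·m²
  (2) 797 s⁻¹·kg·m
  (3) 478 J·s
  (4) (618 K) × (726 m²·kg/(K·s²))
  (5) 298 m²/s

(3)

Reference: kg·m²·s⁻¹.
Each option:
  (1) kg·m²
  (2) kg·m·s⁻¹
  (3) J·s = N·m·s = kg·m²·s⁻¹  ← same
  (4) [K] · [kg·m²·s⁻²·K⁻¹] = kg·m²·s⁻²
  (5) m²·s⁻¹
Only (3) matches kg·m²·s⁻¹.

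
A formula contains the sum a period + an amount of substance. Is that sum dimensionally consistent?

In SI base units:
  a period:  [period] = s
  an amount of substance:  [amount of substance] = mol
s ≠ mol, so they cannot be added.

No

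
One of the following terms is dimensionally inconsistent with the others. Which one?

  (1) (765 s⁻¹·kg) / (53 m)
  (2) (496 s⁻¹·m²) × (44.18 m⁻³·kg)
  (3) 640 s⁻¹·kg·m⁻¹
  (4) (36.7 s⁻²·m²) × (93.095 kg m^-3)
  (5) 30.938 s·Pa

(4)

Reduce each to base SI dimensions:
  (1) [kg·s⁻¹] / [m] = kg·m⁻¹·s⁻¹
  (2) [m²·s⁻¹] · [kg·m⁻³] = kg·m⁻¹·s⁻¹
  (3) kg·m⁻¹·s⁻¹
  (4) [m²·s⁻²] · [kg·m⁻³] = kg·m⁻¹·s⁻²
  (5) Pa·s = N·m⁻²·s = kg·m⁻¹·s⁻¹
All reduce to kg·m⁻¹·s⁻¹ except (4), which is kg·m⁻¹·s⁻².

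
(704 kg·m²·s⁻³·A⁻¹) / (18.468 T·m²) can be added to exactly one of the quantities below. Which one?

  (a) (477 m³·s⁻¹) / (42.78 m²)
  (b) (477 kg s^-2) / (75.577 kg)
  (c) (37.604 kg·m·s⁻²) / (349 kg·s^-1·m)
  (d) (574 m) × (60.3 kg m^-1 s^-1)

Reference: [kg·m²·s⁻³·A⁻¹] / [kg·m²·s⁻²·A⁻¹] = s⁻¹.
Each option:
  (a) [m³·s⁻¹] / [m²] = m·s⁻¹
  (b) [kg·s⁻²] / [kg] = s⁻²
  (c) [kg·m·s⁻²] / [kg·m·s⁻¹] = s⁻¹  ← same
  (d) [m] · [kg·m⁻¹·s⁻¹] = kg·s⁻¹
Only (c) matches s⁻¹.

(c)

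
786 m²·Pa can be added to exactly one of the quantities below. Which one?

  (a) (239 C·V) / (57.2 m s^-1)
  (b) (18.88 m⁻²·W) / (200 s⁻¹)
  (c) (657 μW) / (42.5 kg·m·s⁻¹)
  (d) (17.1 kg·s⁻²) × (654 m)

Reference: Pa·m² = N·m⁻²·m² = kg·m·s⁻².
Each option:
  (a) [kg·m²·s⁻²] / [m·s⁻¹] = kg·m·s⁻¹
  (b) [kg·s⁻³] / [s⁻¹] = kg·s⁻²
  (c) [kg·m²·s⁻³] / [kg·m·s⁻¹] = m·s⁻²
  (d) [kg·s⁻²] · [m] = kg·m·s⁻²  ← same
Only (d) matches kg·m·s⁻².

(d)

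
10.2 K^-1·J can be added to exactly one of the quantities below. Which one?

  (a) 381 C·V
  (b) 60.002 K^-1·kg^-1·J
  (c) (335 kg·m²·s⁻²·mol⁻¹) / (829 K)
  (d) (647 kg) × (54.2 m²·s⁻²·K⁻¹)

(d)

Reference: J·K⁻¹ = N·m·K⁻¹ = kg·m²·s⁻²·K⁻¹.
Each option:
  (a) C·V = s·A·J·C⁻¹ = kg·m²·s⁻²
  (b) J·kg⁻¹·K⁻¹ = N·m·kg⁻¹·K⁻¹ = m²·s⁻²·K⁻¹
  (c) [kg·m²·s⁻²·mol⁻¹] / [K] = kg·m²·s⁻²·K⁻¹·mol⁻¹
  (d) [kg] · [m²·s⁻²·K⁻¹] = kg·m²·s⁻²·K⁻¹  ← same
Only (d) matches kg·m²·s⁻²·K⁻¹.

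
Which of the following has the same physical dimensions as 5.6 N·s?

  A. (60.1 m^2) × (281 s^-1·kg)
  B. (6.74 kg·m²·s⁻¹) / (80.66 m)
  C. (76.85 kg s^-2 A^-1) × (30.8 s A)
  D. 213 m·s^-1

Reference: N·s = kg·m·s⁻²·s = kg·m·s⁻¹.
Each option:
  A. [m²] · [kg·s⁻¹] = kg·m²·s⁻¹
  B. [kg·m²·s⁻¹] / [m] = kg·m·s⁻¹  ← same
  C. [kg·s⁻²·A⁻¹] · [s·A] = kg·s⁻¹
  D. m·s⁻¹
Only B. matches kg·m·s⁻¹.

B.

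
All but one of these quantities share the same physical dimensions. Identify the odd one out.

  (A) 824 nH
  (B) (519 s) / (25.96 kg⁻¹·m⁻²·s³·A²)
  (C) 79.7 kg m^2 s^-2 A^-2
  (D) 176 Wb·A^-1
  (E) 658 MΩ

(E)

Expand each in SI base units:
  (A) H = V·s·A⁻¹ = kg·m²·s⁻²·A⁻²
  (B) [s] / [kg⁻¹·m⁻²·s³·A²] = kg·m²·s⁻²·A⁻²
  (C) kg·m²·s⁻²·A⁻²
  (D) Wb·A⁻¹ = V·s·A⁻¹ = kg·m²·s⁻²·A⁻²
  (E) Ω = V·A⁻¹ = kg·m²·s⁻³·A⁻²
All reduce to kg·m²·s⁻²·A⁻² except (E), which is kg·m²·s⁻³·A⁻².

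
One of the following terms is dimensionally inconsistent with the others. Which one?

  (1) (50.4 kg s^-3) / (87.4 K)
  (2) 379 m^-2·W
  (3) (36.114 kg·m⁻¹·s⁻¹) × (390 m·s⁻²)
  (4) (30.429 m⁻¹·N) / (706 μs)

(1)

In SI base units:
  (1) [kg·s⁻³] / [K] = kg·s⁻³·K⁻¹
  (2) W·m⁻² = J·s⁻¹·m⁻² = kg·s⁻³
  (3) [kg·m⁻¹·s⁻¹] · [m·s⁻²] = kg·s⁻³
  (4) [kg·s⁻²] / [s] = kg·s⁻³
All reduce to kg·s⁻³ except (1), which is kg·s⁻³·K⁻¹.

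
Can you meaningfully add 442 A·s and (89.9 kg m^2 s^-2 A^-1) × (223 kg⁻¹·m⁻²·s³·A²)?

Yes

Work out the base dimensions of each:
  442 A·s:  A·s = s·A
  (89.9 kg m^2 s^-2 A^-1) × (223 kg⁻¹·m⁻²·s³·A²):  [kg·m²·s⁻²·A⁻¹] · [kg⁻¹·m⁻²·s³·A²] = s·A
Both are s·A, so they have the same dimensions and can be added.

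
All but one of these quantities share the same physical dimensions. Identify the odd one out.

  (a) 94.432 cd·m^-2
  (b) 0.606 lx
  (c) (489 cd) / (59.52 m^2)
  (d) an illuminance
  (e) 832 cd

(e)

Expand each in SI base units:
  (a) cd·m⁻² = m⁻²·cd
  (b) lx = lm·m⁻² = m⁻²·cd
  (c) [cd] / [m²] = m⁻²·cd
  (d) [illuminance] = m⁻²·cd
  (e) cd
All reduce to m⁻²·cd except (e), which is cd.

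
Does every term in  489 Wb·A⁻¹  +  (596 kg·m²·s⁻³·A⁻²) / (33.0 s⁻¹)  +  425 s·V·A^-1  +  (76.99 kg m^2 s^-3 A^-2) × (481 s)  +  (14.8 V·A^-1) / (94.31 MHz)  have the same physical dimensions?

In SI base units:
  489 Wb·A⁻¹:  Wb·A⁻¹ = V·s·A⁻¹ = kg·m²·s⁻²·A⁻²
  (596 kg·m²·s⁻³·A⁻²) / (33.0 s⁻¹):  [kg·m²·s⁻³·A⁻²] / [s⁻¹] = kg·m²·s⁻²·A⁻²
  425 s·V·A^-1:  V·s·A⁻¹ = J·C⁻¹·s·A⁻¹ = kg·m²·s⁻²·A⁻²
  (76.99 kg m^2 s^-3 A^-2) × (481 s):  [kg·m²·s⁻³·A⁻²] · [s] = kg·m²·s⁻²·A⁻²
  (14.8 V·A^-1) / (94.31 MHz):  [kg·m²·s⁻³·A⁻²] / [s⁻¹] = kg·m²·s⁻²·A⁻²
Every term reduces to kg·m²·s⁻²·A⁻².

Yes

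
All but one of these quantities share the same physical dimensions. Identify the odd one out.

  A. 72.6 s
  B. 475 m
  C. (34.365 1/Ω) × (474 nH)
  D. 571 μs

Expand each in SI base units:
  A. s
  B. m
  C. [kg⁻¹·m⁻²·s³·A²] · [kg·m²·s⁻²·A⁻²] = s
  D. s
All reduce to s except B., which is m.

B.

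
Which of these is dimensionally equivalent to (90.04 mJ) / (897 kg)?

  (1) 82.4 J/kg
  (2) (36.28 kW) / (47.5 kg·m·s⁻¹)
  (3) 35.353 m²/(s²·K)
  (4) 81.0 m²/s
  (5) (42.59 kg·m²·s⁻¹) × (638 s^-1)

Reference: [kg·m²·s⁻²] / [kg] = m²·s⁻².
Each option:
  (1) J·kg⁻¹ = N·m·kg⁻¹ = m²·s⁻²  ← same
  (2) [kg·m²·s⁻³] / [kg·m·s⁻¹] = m·s⁻²
  (3) m²·s⁻²·K⁻¹
  (4) m²·s⁻¹
  (5) [kg·m²·s⁻¹] · [s⁻¹] = kg·m²·s⁻²
Only (1) matches m²·s⁻².

(1)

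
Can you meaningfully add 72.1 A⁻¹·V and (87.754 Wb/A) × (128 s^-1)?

Yes

In SI base units:
  72.1 A⁻¹·V:  V·A⁻¹ = J·C⁻¹·A⁻¹ = kg·m²·s⁻³·A⁻²
  (87.754 Wb/A) × (128 s^-1):  [kg·m²·s⁻²·A⁻²] · [s⁻¹] = kg·m²·s⁻³·A⁻²
Both are kg·m²·s⁻³·A⁻², so they have the same dimensions and can be added.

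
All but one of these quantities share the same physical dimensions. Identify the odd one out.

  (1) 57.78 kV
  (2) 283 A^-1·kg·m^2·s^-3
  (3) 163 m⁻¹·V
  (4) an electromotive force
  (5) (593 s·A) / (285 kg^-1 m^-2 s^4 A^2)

(3)

In SI base units:
  (1) V = J·C⁻¹ = kg·m²·s⁻³·A⁻¹
  (2) kg·m²·s⁻³·A⁻¹
  (3) V·m⁻¹ = J·C⁻¹·m⁻¹ = kg·m·s⁻³·A⁻¹
  (4) [electromotive force] = kg·m²·s⁻³·A⁻¹
  (5) [s·A] / [kg⁻¹·m⁻²·s⁴·A²] = kg·m²·s⁻³·A⁻¹
All reduce to kg·m²·s⁻³·A⁻¹ except (3), which is kg·m·s⁻³·A⁻¹.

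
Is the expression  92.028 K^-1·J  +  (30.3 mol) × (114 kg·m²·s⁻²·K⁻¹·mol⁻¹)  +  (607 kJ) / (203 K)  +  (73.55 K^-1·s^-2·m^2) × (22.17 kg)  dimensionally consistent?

In SI base units:
  92.028 K^-1·J:  J·K⁻¹ = N·m·K⁻¹ = kg·m²·s⁻²·K⁻¹
  (30.3 mol) × (114 kg·m²·s⁻²·K⁻¹·mol⁻¹):  [mol] · [kg·m²·s⁻²·K⁻¹·mol⁻¹] = kg·m²·s⁻²·K⁻¹
  (607 kJ) / (203 K):  [kg·m²·s⁻²] / [K] = kg·m²·s⁻²·K⁻¹
  (73.55 K^-1·s^-2·m^2) × (22.17 kg):  [m²·s⁻²·K⁻¹] · [kg] = kg·m²·s⁻²·K⁻¹
Every term reduces to kg·m²·s⁻²·K⁻¹.

Yes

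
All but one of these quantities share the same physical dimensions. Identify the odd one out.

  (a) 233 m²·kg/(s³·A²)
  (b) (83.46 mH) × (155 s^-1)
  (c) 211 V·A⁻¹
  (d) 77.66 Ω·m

In SI base units:
  (a) kg·m²·s⁻³·A⁻²
  (b) [kg·m²·s⁻²·A⁻²] · [s⁻¹] = kg·m²·s⁻³·A⁻²
  (c) V·A⁻¹ = J·C⁻¹·A⁻¹ = kg·m²·s⁻³·A⁻²
  (d) Ω·m = V·A⁻¹·m = kg·m³·s⁻³·A⁻²
All reduce to kg·m²·s⁻³·A⁻² except (d), which is kg·m³·s⁻³·A⁻².

(d)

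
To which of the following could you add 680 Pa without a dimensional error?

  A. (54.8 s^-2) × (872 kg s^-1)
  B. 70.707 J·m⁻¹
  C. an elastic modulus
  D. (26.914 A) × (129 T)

Reference: Pa = N·m⁻² = kg·m⁻¹·s⁻².
Each option:
  A. [s⁻²] · [kg·s⁻¹] = kg·s⁻³
  B. J·m⁻¹ = N·m·m⁻¹ = kg·m·s⁻²
  C. [elastic modulus] = kg·m⁻¹·s⁻²  ← same
  D. [A] · [kg·s⁻²·A⁻¹] = kg·s⁻²
Only C. matches kg·m⁻¹·s⁻².

C.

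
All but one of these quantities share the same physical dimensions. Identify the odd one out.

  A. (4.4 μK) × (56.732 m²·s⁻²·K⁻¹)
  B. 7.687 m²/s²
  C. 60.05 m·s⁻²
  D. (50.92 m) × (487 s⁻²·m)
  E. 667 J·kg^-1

C.

Reduce each to base SI dimensions:
  A. [K] · [m²·s⁻²·K⁻¹] = m²·s⁻²
  B. m²·s⁻²
  C. m·s⁻²
  D. [m] · [m·s⁻²] = m²·s⁻²
  E. J·kg⁻¹ = N·m·kg⁻¹ = m²·s⁻²
All reduce to m²·s⁻² except C., which is m·s⁻².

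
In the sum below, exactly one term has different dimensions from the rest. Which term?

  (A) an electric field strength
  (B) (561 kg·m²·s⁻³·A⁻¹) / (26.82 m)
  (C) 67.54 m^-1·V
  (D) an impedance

Work out the base dimensions of each:
  (A) [electric field strength] = kg·m·s⁻³·A⁻¹
  (B) [kg·m²·s⁻³·A⁻¹] / [m] = kg·m·s⁻³·A⁻¹
  (C) V·m⁻¹ = J·C⁻¹·m⁻¹ = kg·m·s⁻³·A⁻¹
  (D) [impedance] = kg·m²·s⁻³·A⁻²
All reduce to kg·m·s⁻³·A⁻¹ except (D), which is kg·m²·s⁻³·A⁻².

(D)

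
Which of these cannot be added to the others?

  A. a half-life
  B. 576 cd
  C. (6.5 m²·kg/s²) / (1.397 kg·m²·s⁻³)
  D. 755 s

Work out the base dimensions of each:
  A. [half-life] = s
  B. cd
  C. [kg·m²·s⁻²] / [kg·m²·s⁻³] = s
  D. s
All reduce to s except B., which is cd.

B.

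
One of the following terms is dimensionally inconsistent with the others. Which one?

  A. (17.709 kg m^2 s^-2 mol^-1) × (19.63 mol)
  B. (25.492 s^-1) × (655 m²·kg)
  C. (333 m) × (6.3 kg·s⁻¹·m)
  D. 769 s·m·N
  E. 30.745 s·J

Reduce each to base SI dimensions:
  A. [kg·m²·s⁻²·mol⁻¹] · [mol] = kg·m²·s⁻²
  B. [s⁻¹] · [kg·m²] = kg·m²·s⁻¹
  C. [m] · [kg·m·s⁻¹] = kg·m²·s⁻¹
  D. N·m·s = kg·m·s⁻²·m·s = kg·m²·s⁻¹
  E. J·s = N·m·s = kg·m²·s⁻¹
All reduce to kg·m²·s⁻¹ except A., which is kg·m²·s⁻².

A.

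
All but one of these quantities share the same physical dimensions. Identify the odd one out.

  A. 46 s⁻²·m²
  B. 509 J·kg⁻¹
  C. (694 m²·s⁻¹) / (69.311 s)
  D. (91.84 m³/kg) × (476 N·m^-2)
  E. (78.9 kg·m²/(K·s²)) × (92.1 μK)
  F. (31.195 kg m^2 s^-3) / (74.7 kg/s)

Reduce each to base SI dimensions:
  A. m²·s⁻²
  B. J·kg⁻¹ = N·m·kg⁻¹ = m²·s⁻²
  C. [m²·s⁻¹] / [s] = m²·s⁻²
  D. [kg⁻¹·m³] · [kg·m⁻¹·s⁻²] = m²·s⁻²
  E. [kg·m²·s⁻²·K⁻¹] · [K] = kg·m²·s⁻²
  F. [kg·m²·s⁻³] / [kg·s⁻¹] = m²·s⁻²
All reduce to m²·s⁻² except E., which is kg·m²·s⁻².

E.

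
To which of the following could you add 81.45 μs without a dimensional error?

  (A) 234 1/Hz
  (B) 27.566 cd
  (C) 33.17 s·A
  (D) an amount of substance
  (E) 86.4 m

(A)

Reference: s.
Each option:
  (A) Hz⁻¹ = (s⁻¹)⁻¹ = s  ← same
  (B) cd
  (C) A·s = s·A
  (D) [amount of substance] = mol
  (E) m
Only (A) matches s.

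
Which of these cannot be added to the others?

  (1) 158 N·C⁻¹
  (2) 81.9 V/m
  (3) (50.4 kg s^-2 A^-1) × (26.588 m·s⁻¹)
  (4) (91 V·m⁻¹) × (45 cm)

Work out the base dimensions of each:
  (1) N·C⁻¹ = kg·m·s⁻²·(s·A)⁻¹ = kg·m·s⁻³·A⁻¹
  (2) V·m⁻¹ = J·C⁻¹·m⁻¹ = kg·m·s⁻³·A⁻¹
  (3) [kg·s⁻²·A⁻¹] · [m·s⁻¹] = kg·m·s⁻³·A⁻¹
  (4) [kg·m·s⁻³·A⁻¹] · [m] = kg·m²·s⁻³·A⁻¹
All reduce to kg·m·s⁻³·A⁻¹ except (4), which is kg·m²·s⁻³·A⁻¹.

(4)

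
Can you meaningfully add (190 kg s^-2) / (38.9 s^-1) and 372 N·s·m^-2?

In SI base units:
  (190 kg s^-2) / (38.9 s^-1):  [kg·s⁻²] / [s⁻¹] = kg·s⁻¹
  372 N·s·m^-2:  N·s·m⁻² = kg·m·s⁻²·s·m⁻² = kg·m⁻¹·s⁻¹
kg·s⁻¹ ≠ kg·m⁻¹·s⁻¹, so they cannot be added.

No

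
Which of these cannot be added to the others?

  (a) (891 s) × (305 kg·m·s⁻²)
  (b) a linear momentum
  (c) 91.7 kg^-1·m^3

Reduce each to base SI dimensions:
  (a) [s] · [kg·m·s⁻²] = kg·m·s⁻¹
  (b) [linear momentum] = kg·m·s⁻¹
  (c) m³·kg⁻¹ = kg⁻¹·m³
All reduce to kg·m·s⁻¹ except (c), which is kg⁻¹·m³.

(c)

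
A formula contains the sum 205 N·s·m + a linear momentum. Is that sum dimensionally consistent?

No

Work out the base dimensions of each:
  205 N·s·m:  N·m·s = kg·m·s⁻²·m·s = kg·m²·s⁻¹
  a linear momentum:  [linear momentum] = kg·m·s⁻¹
kg·m²·s⁻¹ ≠ kg·m·s⁻¹, so they cannot be added.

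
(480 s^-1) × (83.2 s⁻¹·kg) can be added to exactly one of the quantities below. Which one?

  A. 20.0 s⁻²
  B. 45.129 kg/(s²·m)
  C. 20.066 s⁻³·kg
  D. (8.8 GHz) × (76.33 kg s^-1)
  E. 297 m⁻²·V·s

D.

Reference: [s⁻¹] · [kg·s⁻¹] = kg·s⁻².
Each option:
  A. s⁻²
  B. kg·m⁻¹·s⁻²
  C. kg·s⁻³
  D. [s⁻¹] · [kg·s⁻¹] = kg·s⁻²  ← same
  E. V·s·m⁻² = J·C⁻¹·s·m⁻² = kg·s⁻²·A⁻¹
Only D. matches kg·s⁻².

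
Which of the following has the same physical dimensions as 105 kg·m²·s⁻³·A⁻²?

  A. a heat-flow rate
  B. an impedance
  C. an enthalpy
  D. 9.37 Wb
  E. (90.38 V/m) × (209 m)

B.

Reference: kg·m²·s⁻³·A⁻².
Each option:
  A. [heat-flow rate] = kg·m²·s⁻³
  B. [impedance] = kg·m²·s⁻³·A⁻²  ← same
  C. [enthalpy] = kg·m²·s⁻²
  D. Wb = V·s = kg·m²·s⁻²·A⁻¹
  E. [kg·m·s⁻³·A⁻¹] · [m] = kg·m²·s⁻³·A⁻¹
Only B. matches kg·m²·s⁻³·A⁻².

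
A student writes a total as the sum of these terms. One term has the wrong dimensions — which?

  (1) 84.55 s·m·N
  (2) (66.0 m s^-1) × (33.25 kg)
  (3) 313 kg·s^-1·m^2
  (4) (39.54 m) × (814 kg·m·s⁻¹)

(2)

Work out the base dimensions of each:
  (1) N·m·s = kg·m·s⁻²·m·s = kg·m²·s⁻¹
  (2) [m·s⁻¹] · [kg] = kg·m·s⁻¹
  (3) kg·m²·s⁻¹
  (4) [m] · [kg·m·s⁻¹] = kg·m²·s⁻¹
All reduce to kg·m²·s⁻¹ except (2), which is kg·m·s⁻¹.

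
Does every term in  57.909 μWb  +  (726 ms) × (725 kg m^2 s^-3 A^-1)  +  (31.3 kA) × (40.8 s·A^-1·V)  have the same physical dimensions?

Reduce each to base SI dimensions:
  57.909 μWb:  Wb = V·s = kg·m²·s⁻²·A⁻¹
  (726 ms) × (725 kg m^2 s^-3 A^-1):  [s] · [kg·m²·s⁻³·A⁻¹] = kg·m²·s⁻²·A⁻¹
  (31.3 kA) × (40.8 s·A^-1·V):  [A] · [kg·m²·s⁻²·A⁻²] = kg·m²·s⁻²·A⁻¹
Every term reduces to kg·m²·s⁻²·A⁻¹.

Yes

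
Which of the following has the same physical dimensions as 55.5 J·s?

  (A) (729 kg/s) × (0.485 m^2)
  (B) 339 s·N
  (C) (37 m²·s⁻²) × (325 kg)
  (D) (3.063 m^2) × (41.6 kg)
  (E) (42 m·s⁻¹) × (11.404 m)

Reference: J·s = N·m·s = kg·m²·s⁻¹.
Each option:
  (A) [kg·s⁻¹] · [m²] = kg·m²·s⁻¹  ← same
  (B) N·s = kg·m·s⁻²·s = kg·m·s⁻¹
  (C) [m²·s⁻²] · [kg] = kg·m²·s⁻²
  (D) [m²] · [kg] = kg·m²
  (E) [m·s⁻¹] · [m] = m²·s⁻¹
Only (A) matches kg·m²·s⁻¹.

(A)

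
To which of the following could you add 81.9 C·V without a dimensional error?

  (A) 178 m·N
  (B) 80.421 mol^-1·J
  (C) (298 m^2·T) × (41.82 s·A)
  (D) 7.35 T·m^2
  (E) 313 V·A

(A)

Reference: C·V = s·A·J·C⁻¹ = kg·m²·s⁻².
Each option:
  (A) N·m = kg·m·s⁻²·m = kg·m²·s⁻²  ← same
  (B) J·mol⁻¹ = N·m·mol⁻¹ = kg·m²·s⁻²·mol⁻¹
  (C) [kg·m²·s⁻²·A⁻¹] · [s·A] = kg·m²·s⁻¹
  (D) T·m² = Wb·m⁻²·m² = kg·m²·s⁻²·A⁻¹
  (E) V·A = J·C⁻¹·A = kg·m²·s⁻³
Only (A) matches kg·m²·s⁻².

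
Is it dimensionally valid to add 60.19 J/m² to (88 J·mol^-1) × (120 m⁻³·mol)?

No

Expand each in SI base units:
  60.19 J/m²:  J·m⁻² = N·m·m⁻² = kg·s⁻²
  (88 J·mol^-1) × (120 m⁻³·mol):  [kg·m²·s⁻²·mol⁻¹] · [m⁻³·mol] = kg·m⁻¹·s⁻²
kg·s⁻² ≠ kg·m⁻¹·s⁻², so they cannot be added.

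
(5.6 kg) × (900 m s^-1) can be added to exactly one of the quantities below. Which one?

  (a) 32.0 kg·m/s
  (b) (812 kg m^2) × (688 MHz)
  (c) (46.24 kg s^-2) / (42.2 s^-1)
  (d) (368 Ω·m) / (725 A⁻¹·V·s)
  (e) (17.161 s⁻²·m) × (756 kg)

Reference: [kg] · [m·s⁻¹] = kg·m·s⁻¹.
Each option:
  (a) kg·m·s⁻¹  ← same
  (b) [kg·m²] · [s⁻¹] = kg·m²·s⁻¹
  (c) [kg·s⁻²] / [s⁻¹] = kg·s⁻¹
  (d) [kg·m³·s⁻³·A⁻²] / [kg·m²·s⁻²·A⁻²] = m·s⁻¹
  (e) [m·s⁻²] · [kg] = kg·m·s⁻²
Only (a) matches kg·m·s⁻¹.

(a)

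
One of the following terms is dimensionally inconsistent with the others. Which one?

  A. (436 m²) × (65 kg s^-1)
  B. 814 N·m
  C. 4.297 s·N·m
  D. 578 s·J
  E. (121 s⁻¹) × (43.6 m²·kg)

B.

Reduce each to base SI dimensions:
  A. [m²] · [kg·s⁻¹] = kg·m²·s⁻¹
  B. N·m = kg·m·s⁻²·m = kg·m²·s⁻²
  C. N·m·s = kg·m·s⁻²·m·s = kg·m²·s⁻¹
  D. J·s = N·m·s = kg·m²·s⁻¹
  E. [s⁻¹] · [kg·m²] = kg·m²·s⁻¹
All reduce to kg·m²·s⁻¹ except B., which is kg·m²·s⁻².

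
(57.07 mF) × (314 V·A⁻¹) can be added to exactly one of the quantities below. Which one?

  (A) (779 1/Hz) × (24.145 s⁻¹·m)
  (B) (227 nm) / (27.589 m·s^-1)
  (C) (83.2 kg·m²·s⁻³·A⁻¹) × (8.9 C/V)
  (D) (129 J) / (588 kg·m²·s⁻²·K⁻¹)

Reference: [kg⁻¹·m⁻²·s⁴·A²] · [kg·m²·s⁻³·A⁻²] = s.
Each option:
  (A) [s] · [m·s⁻¹] = m
  (B) [m] / [m·s⁻¹] = s  ← same
  (C) [kg·m²·s⁻³·A⁻¹] · [kg⁻¹·m⁻²·s⁴·A²] = s·A
  (D) [kg·m²·s⁻²] / [kg·m²·s⁻²·K⁻¹] = K
Only (B) matches s.

(B)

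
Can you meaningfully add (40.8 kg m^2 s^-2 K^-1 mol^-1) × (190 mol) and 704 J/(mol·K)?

No

Expand each in SI base units:
  (40.8 kg m^2 s^-2 K^-1 mol^-1) × (190 mol):  [kg·m²·s⁻²·K⁻¹·mol⁻¹] · [mol] = kg·m²·s⁻²·K⁻¹
  704 J/(mol·K):  J·mol⁻¹·K⁻¹ = N·m·mol⁻¹·K⁻¹ = kg·m²·s⁻²·K⁻¹·mol⁻¹
kg·m²·s⁻²·K⁻¹ ≠ kg·m²·s⁻²·K⁻¹·mol⁻¹, so they cannot be added.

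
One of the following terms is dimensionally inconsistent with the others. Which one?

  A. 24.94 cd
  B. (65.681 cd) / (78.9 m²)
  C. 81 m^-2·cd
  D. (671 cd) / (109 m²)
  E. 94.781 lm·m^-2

A.

Dimensions:
  A. cd
  B. [cd] / [m²] = m⁻²·cd
  C. cd·m⁻² = m⁻²·cd
  D. [cd] / [m²] = m⁻²·cd
  E. lm·m⁻² = cd·m⁻² = m⁻²·cd
All reduce to m⁻²·cd except A., which is cd.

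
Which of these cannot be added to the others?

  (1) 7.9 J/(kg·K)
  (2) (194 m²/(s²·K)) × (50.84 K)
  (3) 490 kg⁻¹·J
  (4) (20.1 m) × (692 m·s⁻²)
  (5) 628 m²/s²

(1)

Reduce each to base SI dimensions:
  (1) J·kg⁻¹·K⁻¹ = N·m·kg⁻¹·K⁻¹ = m²·s⁻²·K⁻¹
  (2) [m²·s⁻²·K⁻¹] · [K] = m²·s⁻²
  (3) J·kg⁻¹ = N·m·kg⁻¹ = m²·s⁻²
  (4) [m] · [m·s⁻²] = m²·s⁻²
  (5) m²·s⁻²
All reduce to m²·s⁻² except (1), which is m²·s⁻²·K⁻¹.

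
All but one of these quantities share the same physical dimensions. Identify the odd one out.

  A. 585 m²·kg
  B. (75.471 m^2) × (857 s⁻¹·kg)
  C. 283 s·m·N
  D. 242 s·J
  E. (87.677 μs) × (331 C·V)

A.

Expand each in SI base units:
  A. kg·m²
  B. [m²] · [kg·s⁻¹] = kg·m²·s⁻¹
  C. N·m·s = kg·m·s⁻²·m·s = kg·m²·s⁻¹
  D. J·s = N·m·s = kg·m²·s⁻¹
  E. [s] · [kg·m²·s⁻²] = kg·m²·s⁻¹
All reduce to kg·m²·s⁻¹ except A., which is kg·m².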